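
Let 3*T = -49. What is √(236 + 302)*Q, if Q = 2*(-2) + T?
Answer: -61*√538/3 ≈ -471.63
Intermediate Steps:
T = -49/3 (T = (⅓)*(-49) = -49/3 ≈ -16.333)
Q = -61/3 (Q = 2*(-2) - 49/3 = -4 - 49/3 = -61/3 ≈ -20.333)
√(236 + 302)*Q = √(236 + 302)*(-61/3) = √538*(-61/3) = -61*√538/3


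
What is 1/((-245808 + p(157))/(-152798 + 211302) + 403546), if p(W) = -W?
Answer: 58504/23608809219 ≈ 2.4781e-6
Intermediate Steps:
1/((-245808 + p(157))/(-152798 + 211302) + 403546) = 1/((-245808 - 1*157)/(-152798 + 211302) + 403546) = 1/((-245808 - 157)/58504 + 403546) = 1/(-245965*1/58504 + 403546) = 1/(-245965/58504 + 403546) = 1/(23608809219/58504) = 58504/23608809219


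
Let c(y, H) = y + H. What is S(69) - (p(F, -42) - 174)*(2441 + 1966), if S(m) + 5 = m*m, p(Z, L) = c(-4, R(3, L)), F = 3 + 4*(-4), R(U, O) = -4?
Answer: 806830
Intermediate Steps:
c(y, H) = H + y
F = -13 (F = 3 - 16 = -13)
p(Z, L) = -8 (p(Z, L) = -4 - 4 = -8)
S(m) = -5 + m**2 (S(m) = -5 + m*m = -5 + m**2)
S(69) - (p(F, -42) - 174)*(2441 + 1966) = (-5 + 69**2) - (-8 - 174)*(2441 + 1966) = (-5 + 4761) - (-182)*4407 = 4756 - 1*(-802074) = 4756 + 802074 = 806830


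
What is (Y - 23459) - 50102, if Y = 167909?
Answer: 94348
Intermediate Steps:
(Y - 23459) - 50102 = (167909 - 23459) - 50102 = 144450 - 50102 = 94348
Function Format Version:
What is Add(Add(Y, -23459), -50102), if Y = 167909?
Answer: 94348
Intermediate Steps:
Add(Add(Y, -23459), -50102) = Add(Add(167909, -23459), -50102) = Add(144450, -50102) = 94348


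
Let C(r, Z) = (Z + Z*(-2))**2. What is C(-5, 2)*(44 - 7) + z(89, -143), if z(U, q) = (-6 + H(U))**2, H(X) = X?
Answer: 7037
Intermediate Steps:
C(r, Z) = Z**2 (C(r, Z) = (Z - 2*Z)**2 = (-Z)**2 = Z**2)
z(U, q) = (-6 + U)**2
C(-5, 2)*(44 - 7) + z(89, -143) = 2**2*(44 - 7) + (-6 + 89)**2 = 4*37 + 83**2 = 148 + 6889 = 7037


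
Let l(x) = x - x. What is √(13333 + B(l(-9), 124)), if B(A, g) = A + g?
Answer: √13457 ≈ 116.00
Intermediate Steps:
l(x) = 0
√(13333 + B(l(-9), 124)) = √(13333 + (0 + 124)) = √(13333 + 124) = √13457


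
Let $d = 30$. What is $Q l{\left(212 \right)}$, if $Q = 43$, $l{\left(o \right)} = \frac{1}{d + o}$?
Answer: $\frac{43}{242} \approx 0.17769$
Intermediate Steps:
$l{\left(o \right)} = \frac{1}{30 + o}$
$Q l{\left(212 \right)} = \frac{43}{30 + 212} = \frac{43}{242}$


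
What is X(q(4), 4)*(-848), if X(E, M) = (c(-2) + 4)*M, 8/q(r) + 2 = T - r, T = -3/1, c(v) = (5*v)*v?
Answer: -81408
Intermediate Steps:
c(v) = 5*v²
T = -3 (T = -3*1 = -3)
q(r) = 8/(-5 - r) (q(r) = 8/(-2 + (-3 - r)) = 8/(-5 - r))
X(E, M) = 24*M (X(E, M) = (5*(-2)² + 4)*M = (5*4 + 4)*M = (20 + 4)*M = 24*M)
X(q(4), 4)*(-848) = (24*4)*(-848) = 96*(-848) = -81408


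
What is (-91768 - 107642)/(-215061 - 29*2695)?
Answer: 5865/8624 ≈ 0.68008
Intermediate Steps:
(-91768 - 107642)/(-215061 - 29*2695) = -199410/(-215061 - 78155) = -199410/(-293216) = -199410*(-1/293216) = 5865/8624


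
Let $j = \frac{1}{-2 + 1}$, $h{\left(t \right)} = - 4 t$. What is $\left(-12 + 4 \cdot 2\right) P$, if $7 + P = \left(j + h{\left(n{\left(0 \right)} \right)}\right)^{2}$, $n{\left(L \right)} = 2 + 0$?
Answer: $-296$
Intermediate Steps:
$n{\left(L \right)} = 2$
$j = -1$ ($j = \frac{1}{-1} = -1$)
$P = 74$ ($P = -7 + \left(-1 - 8\right)^{2} = -7 + \left(-9\right)^{2} = -7 + 81 = 74$)
$\left(-12 + 4 \cdot 2\right) P = \left(-12 + 4 \cdot 2\right) 74 = \left(-12 + 8\right) 74 = \left(-4\right) 74 = -296$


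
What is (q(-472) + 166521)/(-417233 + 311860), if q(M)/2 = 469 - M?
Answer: -168403/105373 ≈ -1.5982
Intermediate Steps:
q(M) = 938 - 2*M (q(M) = 2*(469 - M) = 938 - 2*M)
(q(-472) + 166521)/(-417233 + 311860) = ((938 - 2*(-472)) + 166521)/(-417233 + 311860) = ((938 + 944) + 166521)/(-105373) = (1882 + 166521)*(-1/105373) = 168403*(-1/105373) = -168403/105373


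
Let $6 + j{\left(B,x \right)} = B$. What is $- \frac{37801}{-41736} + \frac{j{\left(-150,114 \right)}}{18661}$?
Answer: $\frac{698893645}{778835496} \approx 0.89736$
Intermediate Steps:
$j{\left(B,x \right)} = -6 + B$
$- \frac{37801}{-41736} + \frac{j{\left(-150,114 \right)}}{18661} = - \frac{37801}{-41736} + \frac{-6 - 150}{18661} = \left(-37801\right) \left(- \frac{1}{41736}\right) - \frac{156}{18661} = \frac{37801}{41736} - \frac{156}{18661} = \frac{698893645}{778835496}$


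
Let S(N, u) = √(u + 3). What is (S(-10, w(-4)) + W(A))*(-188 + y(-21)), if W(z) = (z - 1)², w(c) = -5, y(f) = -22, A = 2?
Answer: -210 - 210*I*√2 ≈ -210.0 - 296.98*I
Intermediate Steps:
W(z) = (-1 + z)²
S(N, u) = √(3 + u)
(S(-10, w(-4)) + W(A))*(-188 + y(-21)) = (√(3 - 5) + (-1 + 2)²)*(-188 - 22) = (√(-2) + 1²)*(-210) = (I*√2 + 1)*(-210) = (1 + I*√2)*(-210) = -210 - 210*I*√2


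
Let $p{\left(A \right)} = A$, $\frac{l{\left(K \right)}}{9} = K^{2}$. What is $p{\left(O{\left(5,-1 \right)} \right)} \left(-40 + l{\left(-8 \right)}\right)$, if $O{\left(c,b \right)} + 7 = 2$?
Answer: $-2680$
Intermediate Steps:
$l{\left(K \right)} = 9 K^{2}$
$O{\left(c,b \right)} = -5$ ($O{\left(c,b \right)} = -7 + 2 = -5$)
$p{\left(O{\left(5,-1 \right)} \right)} \left(-40 + l{\left(-8 \right)}\right) = - 5 \left(-40 + 9 \left(-8\right)^{2}\right) = - 5 \left(-40 + 9 \cdot 64\right) = - 5 \left(-40 + 576\right) = \left(-5\right) 536 = -2680$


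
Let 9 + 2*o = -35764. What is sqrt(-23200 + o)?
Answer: 7*I*sqrt(3354)/2 ≈ 202.7*I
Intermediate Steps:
o = -35773/2 (o = -9/2 + (1/2)*(-35764) = -9/2 - 17882 = -35773/2 ≈ -17887.)
sqrt(-23200 + o) = sqrt(-23200 - 35773/2) = sqrt(-82173/2) = 7*I*sqrt(3354)/2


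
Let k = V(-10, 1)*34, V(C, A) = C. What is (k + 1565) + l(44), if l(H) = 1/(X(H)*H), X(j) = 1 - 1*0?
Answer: 53901/44 ≈ 1225.0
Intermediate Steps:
X(j) = 1 (X(j) = 1 + 0 = 1)
k = -340 (k = -10*34 = -340)
l(H) = 1/H (l(H) = 1/(1*H) = 1/H)
(k + 1565) + l(44) = (-340 + 1565) + 1/44 = 1225 + 1/44 = 53901/44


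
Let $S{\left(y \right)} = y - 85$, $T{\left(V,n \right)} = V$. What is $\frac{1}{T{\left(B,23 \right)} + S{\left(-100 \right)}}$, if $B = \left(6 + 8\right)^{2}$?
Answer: $\frac{1}{11} \approx 0.090909$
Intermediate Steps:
$B = 196$ ($B = 14^{2} = 196$)
$S{\left(y \right)} = -85 + y$ ($S{\left(y \right)} = y - 85 = -85 + y$)
$\frac{1}{T{\left(B,23 \right)} + S{\left(-100 \right)}} = \frac{1}{196 - 185} = \frac{1}{11}$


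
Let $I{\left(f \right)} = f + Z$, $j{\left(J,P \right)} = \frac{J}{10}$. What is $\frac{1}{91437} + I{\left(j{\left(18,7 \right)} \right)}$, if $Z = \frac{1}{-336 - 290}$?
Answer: $\frac{514702003}{286197810} \approx 1.7984$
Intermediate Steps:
$j{\left(J,P \right)} = \frac{J}{10}$ ($j{\left(J,P \right)} = J \frac{1}{10} = \frac{J}{10}$)
$Z = - \frac{1}{626}$ ($Z = \frac{1}{-626} = - \frac{1}{626} \approx -0.0015974$)
$I{\left(f \right)} = - \frac{1}{626} + f$ ($I{\left(f \right)} = f - \frac{1}{626} = - \frac{1}{626} + f$)
$\frac{1}{91437} + I{\left(j{\left(18,7 \right)} \right)} = \frac{1}{91437} + \left(- \frac{1}{626} + \frac{1}{10} \cdot 18\right) = \frac{1}{91437} + \left(- \frac{1}{626} + \frac{9}{5}\right) = \frac{1}{91437} + \frac{5629}{3130} = \frac{514702003}{286197810}$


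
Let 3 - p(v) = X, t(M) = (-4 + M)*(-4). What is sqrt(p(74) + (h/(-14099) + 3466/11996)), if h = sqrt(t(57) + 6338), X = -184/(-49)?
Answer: sqrt(-163354904847707582 - 24854058339404*sqrt(6126))/591960614 ≈ 0.68682*I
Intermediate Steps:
t(M) = 16 - 4*M
X = 184/49 (X = -184*(-1/49) = 184/49 ≈ 3.7551)
h = sqrt(6126) (h = sqrt((16 - 4*57) + 6338) = sqrt((16 - 228) + 6338) = sqrt(-212 + 6338) = sqrt(6126) ≈ 78.269)
p(v) = -37/49 (p(v) = 3 - 1*184/49 = 3 - 184/49 = -37/49)
sqrt(p(74) + (h/(-14099) + 3466/11996)) = sqrt(-37/49 + (sqrt(6126)/(-14099) + 3466/11996)) = sqrt(-37/49 + (sqrt(6126)*(-1/14099) + 3466*(1/11996))) = sqrt(-37/49 + (-sqrt(6126)/14099 + 1733/5998)) = sqrt(-37/49 + (1733/5998 - sqrt(6126)/14099)) = sqrt(-137009/293902 - sqrt(6126)/14099)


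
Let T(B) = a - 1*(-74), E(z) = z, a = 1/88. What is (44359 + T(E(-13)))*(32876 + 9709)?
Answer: 166511821425/88 ≈ 1.8922e+9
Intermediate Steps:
a = 1/88 ≈ 0.011364
T(B) = 6513/88 (T(B) = 1/88 - 1*(-74) = 1/88 + 74 = 6513/88)
(44359 + T(E(-13)))*(32876 + 9709) = (44359 + 6513/88)*(32876 + 9709) = (3910105/88)*42585 = 166511821425/88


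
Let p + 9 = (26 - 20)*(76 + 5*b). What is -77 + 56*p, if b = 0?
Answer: 24955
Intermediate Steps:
p = 447 (p = -9 + (26 - 20)*(76 + 5*0) = -9 + 6*(76 + 0) = -9 + 6*76 = -9 + 456 = 447)
-77 + 56*p = -77 + 56*447 = -77 + 25032 = 24955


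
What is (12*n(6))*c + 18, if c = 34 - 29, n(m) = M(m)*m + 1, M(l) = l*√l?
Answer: 78 + 2160*√6 ≈ 5368.9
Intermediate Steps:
M(l) = l^(3/2)
n(m) = 1 + m^(5/2) (n(m) = m^(3/2)*m + 1 = m^(5/2) + 1 = 1 + m^(5/2))
c = 5
(12*n(6))*c + 18 = (12*(1 + 6^(5/2)))*5 + 18 = (12*(1 + 36*√6))*5 + 18 = (12 + 432*√6)*5 + 18 = (60 + 2160*√6) + 18 = 78 + 2160*√6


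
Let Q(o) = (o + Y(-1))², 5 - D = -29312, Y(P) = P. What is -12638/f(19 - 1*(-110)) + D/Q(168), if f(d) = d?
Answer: -348679289/3597681 ≈ -96.918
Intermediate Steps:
D = 29317 (D = 5 - 1*(-29312) = 5 + 29312 = 29317)
Q(o) = (-1 + o)² (Q(o) = (o - 1)² = (-1 + o)²)
-12638/f(19 - 1*(-110)) + D/Q(168) = -12638/(19 - 1*(-110)) + 29317/((-1 + 168)²) = -12638/(19 + 110) + 29317/(167²) = -12638/129 + 29317/27889 = -348679289/3597681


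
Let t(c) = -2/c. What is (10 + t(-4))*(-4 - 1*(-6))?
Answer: 21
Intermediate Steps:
(10 + t(-4))*(-4 - 1*(-6)) = (10 - 2/(-4))*(-4 - 1*(-6)) = (10 - 2*(-¼))*(-4 + 6) = (10 + ½)*2 = (21/2)*2 = 21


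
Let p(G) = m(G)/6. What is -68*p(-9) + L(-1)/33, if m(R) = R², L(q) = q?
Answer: -30295/33 ≈ -918.03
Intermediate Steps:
p(G) = G²/6
-68*p(-9) + L(-1)/33 = -34*(-9)²/3 - 1/33 = -34*81/3 - 1*1/33 = -68*27/2 - 1/33 = -918 - 1/33 = -30295/33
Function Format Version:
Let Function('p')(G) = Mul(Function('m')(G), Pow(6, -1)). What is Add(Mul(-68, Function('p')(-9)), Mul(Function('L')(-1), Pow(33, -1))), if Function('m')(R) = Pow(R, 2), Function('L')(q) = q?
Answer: Rational(-30295, 33) ≈ -918.03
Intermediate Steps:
Function('p')(G) = Mul(Rational(1, 6), Pow(G, 2)) (Function('p')(G) = Mul(Pow(G, 2), Pow(6, -1)) = Mul(Pow(G, 2), Rational(1, 6)) = Mul(Rational(1, 6), Pow(G, 2)))
Add(Mul(-68, Function('p')(-9)), Mul(Function('L')(-1), Pow(33, -1))) = Add(Mul(-68, Mul(Rational(1, 6), Pow(-9, 2))), Mul(-1, Pow(33, -1))) = Add(Mul(-68, Mul(Rational(1, 6), 81)), Mul(-1, Rational(1, 33))) = Add(Mul(-68, Rational(27, 2)), Rational(-1, 33)) = Add(-918, Rational(-1, 33)) = Rational(-30295, 33)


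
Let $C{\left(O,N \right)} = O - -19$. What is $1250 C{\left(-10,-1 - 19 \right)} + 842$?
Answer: $12092$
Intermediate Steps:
$C{\left(O,N \right)} = 19 + O$ ($C{\left(O,N \right)} = O + 19 = 19 + O$)
$1250 C{\left(-10,-1 - 19 \right)} + 842 = 1250 \left(19 - 10\right) + 842 = 1250 \cdot 9 + 842 = 11250 + 842 = 12092$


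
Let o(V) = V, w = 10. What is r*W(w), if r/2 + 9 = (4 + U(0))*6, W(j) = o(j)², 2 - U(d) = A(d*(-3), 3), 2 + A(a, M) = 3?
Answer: 4200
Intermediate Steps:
A(a, M) = 1 (A(a, M) = -2 + 3 = 1)
U(d) = 1 (U(d) = 2 - 1*1 = 2 - 1 = 1)
W(j) = j²
r = 42 (r = -18 + 2*((4 + 1)*6) = -18 + 2*(5*6) = -18 + 2*30 = -18 + 60 = 42)
r*W(w) = 42*10² = 42*100 = 4200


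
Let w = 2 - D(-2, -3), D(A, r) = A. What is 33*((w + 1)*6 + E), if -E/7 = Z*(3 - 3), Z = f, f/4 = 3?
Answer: 990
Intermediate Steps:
f = 12 (f = 4*3 = 12)
Z = 12
w = 4 (w = 2 - 1*(-2) = 2 + 2 = 4)
E = 0 (E = -84*(3 - 3) = -84*0 = -7*0 = 0)
33*((w + 1)*6 + E) = 33*((4 + 1)*6 + 0) = 33*(5*6 + 0) = 33*(30 + 0) = 33*30 = 990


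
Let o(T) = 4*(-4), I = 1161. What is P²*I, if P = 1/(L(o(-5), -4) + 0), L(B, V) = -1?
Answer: 1161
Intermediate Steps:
o(T) = -16
P = -1 (P = 1/(-1 + 0) = 1/(-1) = -1)
P²*I = (-1)²*1161 = 1*1161 = 1161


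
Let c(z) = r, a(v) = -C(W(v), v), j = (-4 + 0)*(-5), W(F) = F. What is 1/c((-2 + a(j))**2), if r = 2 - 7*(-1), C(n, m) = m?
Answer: 1/9 ≈ 0.11111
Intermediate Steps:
j = 20 (j = -4*(-5) = 20)
a(v) = -v
r = 9 (r = 2 + 7 = 9)
c(z) = 9
1/c((-2 + a(j))**2) = 1/9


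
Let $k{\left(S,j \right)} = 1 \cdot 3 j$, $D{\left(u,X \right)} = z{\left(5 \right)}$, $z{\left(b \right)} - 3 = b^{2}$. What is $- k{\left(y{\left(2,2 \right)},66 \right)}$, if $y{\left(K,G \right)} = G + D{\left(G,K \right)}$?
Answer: $-198$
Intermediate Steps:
$z{\left(b \right)} = 3 + b^{2}$
$D{\left(u,X \right)} = 28$ ($D{\left(u,X \right)} = 3 + 5^{2} = 3 + 25 = 28$)
$y{\left(K,G \right)} = 28 + G$ ($y{\left(K,G \right)} = G + 28 = 28 + G$)
$k{\left(S,j \right)} = 3 j$
$- k{\left(y{\left(2,2 \right)},66 \right)} = - 3 \cdot 66 = \left(-1\right) 198 = -198$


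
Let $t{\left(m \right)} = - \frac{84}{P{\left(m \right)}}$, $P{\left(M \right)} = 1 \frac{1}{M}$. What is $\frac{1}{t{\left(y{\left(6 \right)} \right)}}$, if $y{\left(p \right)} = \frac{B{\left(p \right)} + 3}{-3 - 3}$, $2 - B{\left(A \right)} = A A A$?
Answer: $- \frac{1}{2954} \approx -0.00033852$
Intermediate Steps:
$P{\left(M \right)} = \frac{1}{M}$
$B{\left(A \right)} = 2 - A^{3}$ ($B{\left(A \right)} = 2 - A A A = 2 - A^{2} A = 2 - A^{3}$)
$y{\left(p \right)} = - \frac{5}{6} + \frac{p^{3}}{6}$ ($y{\left(p \right)} = \frac{\left(2 - p^{3}\right) + 3}{-3 - 3} = \frac{5 - p^{3}}{-6} = \left(5 - p^{3}\right) \left(- \frac{1}{6}\right) = - \frac{5}{6} + \frac{p^{3}}{6}$)
$t{\left(m \right)} = - 84 m$ ($t{\left(m \right)} = - \frac{84}{\frac{1}{m}} = - 84 m$)
$\frac{1}{t{\left(y{\left(6 \right)} \right)}} = \frac{1}{\left(-84\right) \left(- \frac{5}{6} + \frac{6^{3}}{6}\right)} = \frac{1}{\left(-84\right) \left(- \frac{5}{6} + \frac{1}{6} \cdot 216\right)} = \frac{1}{\left(-84\right) \left(- \frac{5}{6} + 36\right)} = \frac{1}{\left(-84\right) \frac{211}{6}} = \frac{1}{-2954} = - \frac{1}{2954}$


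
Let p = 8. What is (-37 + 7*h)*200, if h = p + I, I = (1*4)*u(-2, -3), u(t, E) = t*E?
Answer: 37400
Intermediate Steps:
u(t, E) = E*t
I = 24 (I = (1*4)*(-3*(-2)) = 4*6 = 24)
h = 32 (h = 8 + 24 = 32)
(-37 + 7*h)*200 = (-37 + 7*32)*200 = (-37 + 224)*200 = 187*200 = 37400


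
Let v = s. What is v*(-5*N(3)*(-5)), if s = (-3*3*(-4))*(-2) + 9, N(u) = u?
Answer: -4725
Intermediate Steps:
s = -63 (s = -9*(-4)*(-2) + 9 = 36*(-2) + 9 = -72 + 9 = -63)
v = -63
v*(-5*N(3)*(-5)) = -63*(-5*3)*(-5) = -(-945)*(-5) = -63*75 = -4725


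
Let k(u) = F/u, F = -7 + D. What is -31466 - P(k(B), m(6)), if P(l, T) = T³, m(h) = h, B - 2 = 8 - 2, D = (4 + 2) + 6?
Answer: -31682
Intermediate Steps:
D = 12 (D = 6 + 6 = 12)
B = 8 (B = 2 + (8 - 2) = 2 + 6 = 8)
F = 5 (F = -7 + 12 = 5)
k(u) = 5/u
-31466 - P(k(B), m(6)) = -31466 - 1*6³ = -31466 - 1*216 = -31466 - 216 = -31682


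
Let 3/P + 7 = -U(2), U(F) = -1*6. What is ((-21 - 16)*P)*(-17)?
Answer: -1887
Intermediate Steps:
U(F) = -6
P = -3 (P = 3/(-7 - 1*(-6)) = 3/(-7 + 6) = 3/(-1) = 3*(-1) = -3)
((-21 - 16)*P)*(-17) = ((-21 - 16)*(-3))*(-17) = -37*(-3)*(-17) = 111*(-17) = -1887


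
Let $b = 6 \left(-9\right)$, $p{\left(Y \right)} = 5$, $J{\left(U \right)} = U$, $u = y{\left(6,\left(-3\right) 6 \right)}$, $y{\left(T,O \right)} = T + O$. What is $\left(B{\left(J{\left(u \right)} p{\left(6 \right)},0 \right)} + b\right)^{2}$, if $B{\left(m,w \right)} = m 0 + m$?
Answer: $12996$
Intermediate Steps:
$y{\left(T,O \right)} = O + T$
$u = -12$ ($u = \left(-3\right) 6 + 6 = -18 + 6 = -12$)
$B{\left(m,w \right)} = m$ ($B{\left(m,w \right)} = 0 + m = m$)
$b = -54$
$\left(B{\left(J{\left(u \right)} p{\left(6 \right)},0 \right)} + b\right)^{2} = \left(\left(-12\right) 5 - 54\right)^{2} = \left(-60 - 54\right)^{2} = \left(-114\right)^{2} = 12996$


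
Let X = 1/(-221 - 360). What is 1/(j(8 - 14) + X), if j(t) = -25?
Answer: -581/14526 ≈ -0.039997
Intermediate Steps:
X = -1/581 (X = 1/(-581) = -1/581 ≈ -0.0017212)
1/(j(8 - 14) + X) = 1/(-25 - 1/581) = 1/(-14526/581) = -581/14526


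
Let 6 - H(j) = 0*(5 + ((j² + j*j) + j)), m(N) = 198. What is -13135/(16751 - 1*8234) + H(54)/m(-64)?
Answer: -141646/93687 ≈ -1.5119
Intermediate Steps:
H(j) = 6 (H(j) = 6 - 0*(5 + ((j² + j*j) + j)) = 6 - 0*(5 + ((j² + j²) + j)) = 6 - 0*(5 + (2*j² + j)) = 6 - 0*(5 + (j + 2*j²)) = 6 - 0*(5 + j + 2*j²) = 6 - 1*0 = 6 + 0 = 6)
-13135/(16751 - 1*8234) + H(54)/m(-64) = -13135/(16751 - 1*8234) + 6/198 = -13135/(16751 - 8234) + 6*(1/198) = -13135/8517 + 1/33 = -141646/93687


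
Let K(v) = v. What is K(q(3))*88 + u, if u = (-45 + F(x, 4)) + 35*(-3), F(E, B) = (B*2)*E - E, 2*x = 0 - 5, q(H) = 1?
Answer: -159/2 ≈ -79.500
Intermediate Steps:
x = -5/2 (x = (0 - 5)/2 = (1/2)*(-5) = -5/2 ≈ -2.5000)
F(E, B) = -E + 2*B*E (F(E, B) = (2*B)*E - E = 2*B*E - E = -E + 2*B*E)
u = -335/2 (u = (-45 - 5*(-1 + 2*4)/2) + 35*(-3) = (-45 - 5*(-1 + 8)/2) - 105 = (-45 - 5/2*7) - 105 = (-45 - 35/2) - 105 = -125/2 - 105 = -335/2 ≈ -167.50)
K(q(3))*88 + u = 1*88 - 335/2 = 88 - 335/2 = -159/2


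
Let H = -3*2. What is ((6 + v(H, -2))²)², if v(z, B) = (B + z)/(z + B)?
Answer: 2401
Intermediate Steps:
H = -6
v(z, B) = 1 (v(z, B) = (B + z)/(B + z) = 1)
((6 + v(H, -2))²)² = ((6 + 1)²)² = (7²)² = 49² = 2401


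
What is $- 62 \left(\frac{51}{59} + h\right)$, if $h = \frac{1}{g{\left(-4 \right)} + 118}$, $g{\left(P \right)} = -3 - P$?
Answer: $- \frac{379936}{7021} \approx -54.114$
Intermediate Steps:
$h = \frac{1}{119}$ ($h = \frac{1}{\left(-3 - -4\right) + 118} = \frac{1}{\left(-3 + 4\right) + 118} = \frac{1}{1 + 118} = \frac{1}{119} \approx 0.0084034$)
$- 62 \left(\frac{51}{59} + h\right) = - 62 \left(\frac{51}{59} + \frac{1}{119}\right) = \left(-62\right) \frac{6128}{7021} = - \frac{379936}{7021}$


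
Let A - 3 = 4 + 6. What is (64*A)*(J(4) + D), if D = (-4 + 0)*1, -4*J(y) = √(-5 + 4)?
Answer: -3328 - 208*I ≈ -3328.0 - 208.0*I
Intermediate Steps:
J(y) = -I/4 (J(y) = -√(-5 + 4)/4 = -I/4)
D = -4 (D = -4*1 = -4)
A = 13 (A = 3 + (4 + 6) = 3 + 10 = 13)
(64*A)*(J(4) + D) = (64*13)*(-I/4 - 4) = 832*(-4 - I/4) = -3328 - 208*I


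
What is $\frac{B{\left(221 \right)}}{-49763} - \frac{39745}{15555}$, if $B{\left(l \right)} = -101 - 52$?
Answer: $- \frac{395090104}{154812693} \approx -2.5521$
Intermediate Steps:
$B{\left(l \right)} = -153$
$\frac{B{\left(221 \right)}}{-49763} - \frac{39745}{15555} = - \frac{153}{-49763} - \frac{39745}{15555} = \left(-153\right) \left(- \frac{1}{49763}\right) - \frac{7949}{3111} = \frac{153}{49763} - \frac{7949}{3111} = - \frac{395090104}{154812693}$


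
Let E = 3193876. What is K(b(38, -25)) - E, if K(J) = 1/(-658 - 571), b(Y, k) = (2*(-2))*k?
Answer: -3925273605/1229 ≈ -3.1939e+6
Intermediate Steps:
b(Y, k) = -4*k
K(J) = -1/1229 (K(J) = 1/(-1229) = -1/1229)
K(b(38, -25)) - E = -1/1229 - 1*3193876 = -1/1229 - 3193876 = -3925273605/1229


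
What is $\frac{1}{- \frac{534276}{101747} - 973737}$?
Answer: $- \frac{101747}{99075352815} \approx -1.027 \cdot 10^{-6}$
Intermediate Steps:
$\frac{1}{- \frac{534276}{101747} - 973737} = \frac{1}{- \frac{99075352815}{101747}} = - \frac{101747}{99075352815}$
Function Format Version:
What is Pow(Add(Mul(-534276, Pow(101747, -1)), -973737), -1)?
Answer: Rational(-101747, 99075352815) ≈ -1.0270e-6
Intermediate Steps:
Pow(Add(Mul(-534276, Pow(101747, -1)), -973737), -1) = Pow(Add(Mul(-534276, Rational(1, 101747)), -973737), -1) = Pow(Add(Rational(-534276, 101747), -973737), -1) = Pow(Rational(-99075352815, 101747), -1) = Rational(-101747, 99075352815)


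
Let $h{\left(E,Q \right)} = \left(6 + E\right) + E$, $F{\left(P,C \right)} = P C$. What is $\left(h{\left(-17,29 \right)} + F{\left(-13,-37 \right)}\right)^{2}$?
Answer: $205209$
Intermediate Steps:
$F{\left(P,C \right)} = C P$
$h{\left(E,Q \right)} = 6 + 2 E$
$\left(h{\left(-17,29 \right)} + F{\left(-13,-37 \right)}\right)^{2} = \left(\left(6 + 2 \left(-17\right)\right) - -481\right)^{2} = \left(\left(6 - 34\right) + 481\right)^{2} = \left(-28 + 481\right)^{2} = 453^{2} = 205209$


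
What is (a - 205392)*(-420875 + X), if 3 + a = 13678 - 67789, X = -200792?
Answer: 161326316502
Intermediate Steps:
a = -54114 (a = -3 + (13678 - 67789) = -3 - 54111 = -54114)
(a - 205392)*(-420875 + X) = (-54114 - 205392)*(-420875 - 200792) = -259506*(-621667) = 161326316502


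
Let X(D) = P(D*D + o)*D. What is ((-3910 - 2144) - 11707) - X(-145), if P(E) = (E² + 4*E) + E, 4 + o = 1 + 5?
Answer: 64124762519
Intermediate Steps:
o = 2 (o = -4 + (1 + 5) = -4 + 6 = 2)
P(E) = E² + 5*E
X(D) = D*(2 + D²)*(7 + D²) (X(D) = ((D*D + 2)*(5 + (D*D + 2)))*D = ((D² + 2)*(5 + (D² + 2)))*D = ((2 + D²)*(5 + (2 + D²)))*D = ((2 + D²)*(7 + D²))*D = D*(2 + D²)*(7 + D²))
((-3910 - 2144) - 11707) - X(-145) = ((-3910 - 2144) - 11707) - (-145)*(2 + (-145)²)*(7 + (-145)²) = (-6054 - 11707) - (-145)*(2 + 21025)*(7 + 21025) = -17761 - (-145)*21027*21032 = -17761 - 1*(-64124780280) = -17761 + 64124780280 = 64124762519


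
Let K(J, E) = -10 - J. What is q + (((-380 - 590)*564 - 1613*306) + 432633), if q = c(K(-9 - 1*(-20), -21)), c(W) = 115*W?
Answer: -610440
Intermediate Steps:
q = -2415 (q = 115*(-10 - (-9 - 1*(-20))) = 115*(-10 - (-9 + 20)) = 115*(-10 - 1*11) = 115*(-10 - 11) = 115*(-21) = -2415)
q + (((-380 - 590)*564 - 1613*306) + 432633) = -2415 + (((-380 - 590)*564 - 1613*306) + 432633) = -2415 + ((-970*564 - 493578) + 432633) = -2415 + ((-547080 - 493578) + 432633) = -2415 + (-1040658 + 432633) = -2415 - 608025 = -610440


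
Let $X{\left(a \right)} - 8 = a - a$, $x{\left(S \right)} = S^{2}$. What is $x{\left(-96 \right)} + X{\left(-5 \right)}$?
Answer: $9224$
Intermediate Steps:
$X{\left(a \right)} = 8$ ($X{\left(a \right)} = 8 + \left(a - a\right) = 8 + 0 = 8$)
$x{\left(-96 \right)} + X{\left(-5 \right)} = \left(-96\right)^{2} + 8 = 9216 + 8 = 9224$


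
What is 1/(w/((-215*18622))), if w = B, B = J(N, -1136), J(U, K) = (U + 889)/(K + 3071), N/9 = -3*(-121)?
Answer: -3873608775/2078 ≈ -1.8641e+6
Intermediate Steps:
N = 3267 (N = 9*(-3*(-121)) = 9*363 = 3267)
J(U, K) = (889 + U)/(3071 + K)
B = 4156/1935 (B = (889 + 3267)/(3071 - 1136) = 4156/1935 ≈ 2.1478)
w = 4156/1935 ≈ 2.1478
1/(w/((-215*18622))) = 1/(4156/(1935*((-215*18622)))) = 1/((4156/1935)/(-4003730)) = 1/((4156/1935)*(-1/4003730)) = 1/(-2078/3873608775) = -3873608775/2078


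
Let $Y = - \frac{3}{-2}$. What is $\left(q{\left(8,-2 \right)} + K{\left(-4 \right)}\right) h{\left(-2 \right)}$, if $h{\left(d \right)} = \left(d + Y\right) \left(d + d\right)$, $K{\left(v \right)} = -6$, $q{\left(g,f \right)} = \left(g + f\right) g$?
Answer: $84$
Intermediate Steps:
$q{\left(g,f \right)} = g \left(f + g\right)$ ($q{\left(g,f \right)} = \left(f + g\right) g = g \left(f + g\right)$)
$Y = \frac{3}{2}$ ($Y = \left(-3\right) \left(- \frac{1}{2}\right) = \frac{3}{2} \approx 1.5$)
$h{\left(d \right)} = 2 d \left(\frac{3}{2} + d\right)$ ($h{\left(d \right)} = \left(d + \frac{3}{2}\right) \left(d + d\right) = \left(\frac{3}{2} + d\right) 2 d = 2 d \left(\frac{3}{2} + d\right)$)
$\left(q{\left(8,-2 \right)} + K{\left(-4 \right)}\right) h{\left(-2 \right)} = \left(8 \left(-2 + 8\right) - 6\right) \left(- 2 \left(3 + 2 \left(-2\right)\right)\right) = \left(8 \cdot 6 - 6\right) \left(- 2 \left(3 - 4\right)\right) = \left(48 - 6\right) \left(\left(-2\right) \left(-1\right)\right) = 42 \cdot 2 = 84$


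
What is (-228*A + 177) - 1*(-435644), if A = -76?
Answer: 453149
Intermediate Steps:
(-228*A + 177) - 1*(-435644) = (-228*(-76) + 177) - 1*(-435644) = (17328 + 177) + 435644 = 17505 + 435644 = 453149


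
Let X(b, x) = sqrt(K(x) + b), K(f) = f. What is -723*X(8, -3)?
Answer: -723*sqrt(5) ≈ -1616.7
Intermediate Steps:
X(b, x) = sqrt(b + x) (X(b, x) = sqrt(x + b) = sqrt(b + x))
-723*X(8, -3) = -723*sqrt(8 - 3) = -723*sqrt(5)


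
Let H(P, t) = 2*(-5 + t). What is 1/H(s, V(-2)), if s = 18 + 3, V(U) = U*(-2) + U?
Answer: -1/6 ≈ -0.16667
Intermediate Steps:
V(U) = -U (V(U) = -2*U + U = -U)
s = 21
H(P, t) = -10 + 2*t
1/H(s, V(-2)) = 1/(-10 + 2*(-1*(-2))) = 1/(-10 + 2*2) = 1/(-10 + 4) = 1/(-6) = -1/6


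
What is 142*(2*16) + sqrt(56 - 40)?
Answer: 4548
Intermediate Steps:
142*(2*16) + sqrt(56 - 40) = 142*32 + sqrt(16) = 4544 + 4 = 4548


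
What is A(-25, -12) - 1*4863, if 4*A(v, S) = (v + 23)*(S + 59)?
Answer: -9773/2 ≈ -4886.5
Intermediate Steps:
A(v, S) = (23 + v)*(59 + S)/4 (A(v, S) = ((v + 23)*(S + 59))/4 = ((23 + v)*(59 + S))/4 = (23 + v)*(59 + S)/4)
A(-25, -12) - 1*4863 = (1357/4 + (23/4)*(-12) + (59/4)*(-25) + (1/4)*(-12)*(-25)) - 1*4863 = (1357/4 - 69 - 1475/4 + 75) - 4863 = -47/2 - 4863 = -9773/2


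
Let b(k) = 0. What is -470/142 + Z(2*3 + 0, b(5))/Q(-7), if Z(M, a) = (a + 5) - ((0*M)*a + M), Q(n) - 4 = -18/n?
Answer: -11307/3266 ≈ -3.4620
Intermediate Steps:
Q(n) = 4 - 18/n
Z(M, a) = 5 + a - M (Z(M, a) = (5 + a) - (0*a + M) = (5 + a) - (0 + M) = (5 + a) - M = 5 + a - M)
-470/142 + Z(2*3 + 0, b(5))/Q(-7) = -470/142 + (5 + 0 - (2*3 + 0))/(4 - 18/(-7)) = -470*1/142 + (5 + 0 - (6 + 0))/(4 - 18*(-⅐)) = -235/71 + (5 + 0 - 1*6)/(4 + 18/7) = -235/71 + (5 + 0 - 6)/(46/7) = -235/71 - 1*7/46 = -235/71 - 7/46 = -11307/3266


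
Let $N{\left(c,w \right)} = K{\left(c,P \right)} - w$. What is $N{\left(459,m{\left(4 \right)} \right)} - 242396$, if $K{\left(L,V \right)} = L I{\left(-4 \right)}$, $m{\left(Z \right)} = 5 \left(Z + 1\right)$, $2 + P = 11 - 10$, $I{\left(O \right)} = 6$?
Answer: $-239667$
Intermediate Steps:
$P = -1$ ($P = -2 + \left(11 - 10\right) = -2 + 1 = -1$)
$m{\left(Z \right)} = 5 + 5 Z$ ($m{\left(Z \right)} = 5 \left(1 + Z\right) = 5 + 5 Z$)
$K{\left(L,V \right)} = 6 L$ ($K{\left(L,V \right)} = L 6 = 6 L$)
$N{\left(c,w \right)} = - w + 6 c$ ($N{\left(c,w \right)} = 6 c - w = - w + 6 c$)
$N{\left(459,m{\left(4 \right)} \right)} - 242396 = \left(- (5 + 5 \cdot 4) + 6 \cdot 459\right) - 242396 = \left(- (5 + 20) + 2754\right) - 242396 = \left(\left(-1\right) 25 + 2754\right) - 242396 = \left(-25 + 2754\right) - 242396 = 2729 - 242396 = -239667$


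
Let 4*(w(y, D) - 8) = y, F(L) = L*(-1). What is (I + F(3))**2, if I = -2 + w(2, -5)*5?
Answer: 5625/4 ≈ 1406.3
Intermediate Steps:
F(L) = -L
w(y, D) = 8 + y/4
I = 81/2 (I = -2 + (8 + (1/4)*2)*5 = -2 + (8 + 1/2)*5 = -2 + (17/2)*5 = -2 + 85/2 = 81/2 ≈ 40.500)
(I + F(3))**2 = (81/2 - 1*3)**2 = (81/2 - 3)**2 = (75/2)**2 = 5625/4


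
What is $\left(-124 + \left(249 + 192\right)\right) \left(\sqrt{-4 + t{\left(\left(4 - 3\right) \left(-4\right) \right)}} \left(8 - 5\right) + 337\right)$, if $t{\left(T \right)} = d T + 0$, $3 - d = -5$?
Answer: $106829 + 5706 i \approx 1.0683 \cdot 10^{5} + 5706.0 i$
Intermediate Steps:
$d = 8$ ($d = 3 - -5 = 3 + 5 = 8$)
$t{\left(T \right)} = 8 T$ ($t{\left(T \right)} = 8 T + 0 = 8 T$)
$\left(-124 + \left(249 + 192\right)\right) \left(\sqrt{-4 + t{\left(\left(4 - 3\right) \left(-4\right) \right)}} \left(8 - 5\right) + 337\right) = \left(-124 + \left(249 + 192\right)\right) \left(\sqrt{-4 + 8 \left(4 - 3\right) \left(-4\right)} \left(8 - 5\right) + 337\right) = \left(-124 + 441\right) \left(\sqrt{-4 + 8 \cdot 1 \left(-4\right)} 3 + 337\right) = 317 \left(\sqrt{-4 + 8 \left(-4\right)} 3 + 337\right) = 317 \left(\sqrt{-4 - 32} \cdot 3 + 337\right) = 317 \left(\sqrt{-36} \cdot 3 + 337\right) = 317 \left(6 i 3 + 337\right) = 317 \left(18 i + 337\right) = 317 \left(337 + 18 i\right) = 106829 + 5706 i$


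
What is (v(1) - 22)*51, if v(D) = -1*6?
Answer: -1428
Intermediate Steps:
v(D) = -6
(v(1) - 22)*51 = (-6 - 22)*51 = -28*51 = -1428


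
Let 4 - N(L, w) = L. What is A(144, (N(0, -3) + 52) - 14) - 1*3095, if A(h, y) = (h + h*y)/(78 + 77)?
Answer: -473533/155 ≈ -3055.1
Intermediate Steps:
N(L, w) = 4 - L
A(h, y) = h/155 + h*y/155 (A(h, y) = (h + h*y)/155 = (h + h*y)*(1/155) = h/155 + h*y/155)
A(144, (N(0, -3) + 52) - 14) - 1*3095 = (1/155)*144*(1 + (((4 - 1*0) + 52) - 14)) - 1*3095 = (1/155)*144*(1 + (((4 + 0) + 52) - 14)) - 3095 = (1/155)*144*(1 + ((4 + 52) - 14)) - 3095 = (1/155)*144*(1 + (56 - 14)) - 3095 = (1/155)*144*(1 + 42) - 3095 = (1/155)*144*43 - 3095 = 6192/155 - 3095 = -473533/155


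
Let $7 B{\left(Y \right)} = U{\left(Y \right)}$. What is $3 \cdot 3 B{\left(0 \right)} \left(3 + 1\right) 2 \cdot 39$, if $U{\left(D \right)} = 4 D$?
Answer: $0$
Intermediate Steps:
$B{\left(Y \right)} = \frac{4 Y}{7}$
$3 \cdot 3 B{\left(0 \right)} \left(3 + 1\right) 2 \cdot 39 = 3 \cdot 3 \cdot \frac{4}{7} \cdot 0 \left(3 + 1\right) 2 \cdot 39 = 9 \cdot 0 \cdot 4 \cdot 2 \cdot 39 = 0 \cdot 8 \cdot 39 = 0 \cdot 39 = 0$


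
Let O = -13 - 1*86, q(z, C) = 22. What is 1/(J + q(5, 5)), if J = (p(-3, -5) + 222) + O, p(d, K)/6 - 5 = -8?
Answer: 1/127 ≈ 0.0078740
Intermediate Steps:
p(d, K) = -18 (p(d, K) = 30 + 6*(-8) = 30 - 48 = -18)
O = -99 (O = -13 - 86 = -99)
J = 105 (J = (-18 + 222) - 99 = 204 - 99 = 105)
1/(J + q(5, 5)) = 1/(105 + 22) = 1/127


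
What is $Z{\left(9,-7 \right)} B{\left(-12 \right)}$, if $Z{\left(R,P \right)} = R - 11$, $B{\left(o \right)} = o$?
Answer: $24$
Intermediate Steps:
$Z{\left(R,P \right)} = -11 + R$ ($Z{\left(R,P \right)} = R - 11 = -11 + R$)
$Z{\left(9,-7 \right)} B{\left(-12 \right)} = \left(-11 + 9\right) \left(-12\right) = \left(-2\right) \left(-12\right) = 24$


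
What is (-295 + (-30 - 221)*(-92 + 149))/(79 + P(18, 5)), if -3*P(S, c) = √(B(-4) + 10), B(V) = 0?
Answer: -10382022/56159 - 43806*√10/56159 ≈ -187.33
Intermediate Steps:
P(S, c) = -√10/3 (P(S, c) = -√(0 + 10)/3 = -√10/3)
(-295 + (-30 - 221)*(-92 + 149))/(79 + P(18, 5)) = (-295 + (-30 - 221)*(-92 + 149))/(79 - √10/3) = (-295 - 251*57)/(79 - √10/3) = (-295 - 14307)/(79 - √10/3) = -14602/(79 - √10/3)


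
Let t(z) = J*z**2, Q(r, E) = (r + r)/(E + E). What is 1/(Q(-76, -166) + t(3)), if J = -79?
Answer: -83/58975 ≈ -0.0014074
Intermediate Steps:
Q(r, E) = r/E (Q(r, E) = (2*r)/((2*E)) = (2*r)*(1/(2*E)) = r/E)
t(z) = -79*z**2
1/(Q(-76, -166) + t(3)) = 1/(-76/(-166) - 79*3**2) = 1/(-76*(-1/166) - 79*9) = 1/(38/83 - 711) = 1/(-58975/83) = -83/58975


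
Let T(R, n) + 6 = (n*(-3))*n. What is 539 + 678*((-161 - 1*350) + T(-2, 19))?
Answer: -1084261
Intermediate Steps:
T(R, n) = -6 - 3*n² (T(R, n) = -6 + (n*(-3))*n = -6 + (-3*n)*n = -6 - 3*n²)
539 + 678*((-161 - 1*350) + T(-2, 19)) = 539 + 678*((-161 - 1*350) + (-6 - 3*19²)) = 539 + 678*((-161 - 350) + (-6 - 3*361)) = 539 + 678*(-511 + (-6 - 1083)) = 539 + 678*(-511 - 1089) = 539 + 678*(-1600) = 539 - 1084800 = -1084261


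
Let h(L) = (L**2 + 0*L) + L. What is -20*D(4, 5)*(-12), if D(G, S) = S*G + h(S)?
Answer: 12000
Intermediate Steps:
h(L) = L + L**2 (h(L) = (L**2 + 0) + L = L**2 + L = L + L**2)
D(G, S) = G*S + S*(1 + S) (D(G, S) = S*G + S*(1 + S) = G*S + S*(1 + S))
-20*D(4, 5)*(-12) = -100*(1 + 4 + 5)*(-12) = -100*10*(-12) = -20*50*(-12) = -1000*(-12) = 12000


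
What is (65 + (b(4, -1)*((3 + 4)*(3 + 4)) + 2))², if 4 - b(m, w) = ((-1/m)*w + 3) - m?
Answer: 1437601/16 ≈ 89850.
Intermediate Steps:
b(m, w) = 1 + m + w/m (b(m, w) = 4 - (((-1/m)*w + 3) - m) = 4 - ((-w/m + 3) - m) = 4 - ((3 - w/m) - m) = 4 - (3 - m - w/m) = 4 + (-3 + m + w/m) = 1 + m + w/m)
(65 + (b(4, -1)*((3 + 4)*(3 + 4)) + 2))² = (65 + ((1 + 4 - 1/4)*((3 + 4)*(3 + 4)) + 2))² = (65 + ((1 + 4 - 1*¼)*(7*7) + 2))² = (65 + ((1 + 4 - ¼)*49 + 2))² = (65 + ((19/4)*49 + 2))² = (65 + (931/4 + 2))² = (65 + 939/4)² = (1199/4)² = 1437601/16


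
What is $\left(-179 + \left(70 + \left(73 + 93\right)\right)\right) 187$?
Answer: $10659$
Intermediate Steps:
$\left(-179 + \left(70 + \left(73 + 93\right)\right)\right) 187 = \left(-179 + \left(70 + 166\right)\right) 187 = \left(-179 + 236\right) 187 = 57 \cdot 187 = 10659$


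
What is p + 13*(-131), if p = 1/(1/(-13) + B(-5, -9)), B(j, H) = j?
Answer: -112411/66 ≈ -1703.2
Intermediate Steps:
p = -13/66 (p = 1/(1/(-13) - 5) = 1/(-1/13 - 5) = 1/(-66/13) = -13/66 ≈ -0.19697)
p + 13*(-131) = -13/66 + 13*(-131) = -13/66 - 1703 = -112411/66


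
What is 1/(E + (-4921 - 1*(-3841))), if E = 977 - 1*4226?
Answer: -1/4329 ≈ -0.00023100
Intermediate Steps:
E = -3249 (E = 977 - 4226 = -3249)
1/(E + (-4921 - 1*(-3841))) = 1/(-3249 + (-4921 - 1*(-3841))) = 1/(-3249 + (-4921 + 3841)) = 1/(-3249 - 1080) = 1/(-4329) = -1/4329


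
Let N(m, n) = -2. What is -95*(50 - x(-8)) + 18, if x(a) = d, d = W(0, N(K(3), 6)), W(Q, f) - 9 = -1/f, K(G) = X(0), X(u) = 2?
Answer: -7659/2 ≈ -3829.5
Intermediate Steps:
K(G) = 2
W(Q, f) = 9 - 1/f
d = 19/2 (d = 9 - 1/(-2) = 9 - 1*(-1/2) = 9 + 1/2 = 19/2 ≈ 9.5000)
x(a) = 19/2
-95*(50 - x(-8)) + 18 = -95*(50 - 1*19/2) + 18 = -95*(50 - 19/2) + 18 = -95*81/2 + 18 = -7695/2 + 18 = -7659/2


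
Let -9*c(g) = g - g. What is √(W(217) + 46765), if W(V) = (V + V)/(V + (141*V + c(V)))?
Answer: 6*√6548401/71 ≈ 216.25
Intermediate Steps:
c(g) = 0 (c(g) = -(g - g)/9 = -⅑*0 = 0)
W(V) = 1/71 (W(V) = (V + V)/(V + (141*V + 0)) = (2*V)/(V + 141*V) = (2*V)/((142*V)) = (2*V)*(1/(142*V)) = 1/71)
√(W(217) + 46765) = √(1/71 + 46765) = √(3320316/71) = 6*√6548401/71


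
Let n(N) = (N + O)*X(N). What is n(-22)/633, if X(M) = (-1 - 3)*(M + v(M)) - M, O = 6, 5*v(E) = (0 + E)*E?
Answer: 7392/1055 ≈ 7.0066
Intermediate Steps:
v(E) = E²/5 (v(E) = ((0 + E)*E)/5 = (E*E)/5 = E²/5)
X(M) = -5*M - 4*M²/5 (X(M) = (-1 - 3)*(M + M²/5) - M = -4*(M + M²/5) - M = (-4*M - 4*M²/5) - M = -5*M - 4*M²/5)
n(N) = N*(-25 - 4*N)*(6 + N)/5 (n(N) = (N + 6)*(N*(-25 - 4*N)/5) = (6 + N)*(N*(-25 - 4*N)/5) = N*(-25 - 4*N)*(6 + N)/5)
n(-22)/633 = -⅕*(-22)*(6 - 22)*(25 + 4*(-22))/633 = -⅕*(-22)*(-16)*(25 - 88)*(1/633) = -⅕*(-22)*(-16)*(-63)*(1/633) = (22176/5)*(1/633) = 7392/1055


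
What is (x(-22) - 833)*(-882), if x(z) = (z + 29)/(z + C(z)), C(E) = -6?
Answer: 1469853/2 ≈ 7.3493e+5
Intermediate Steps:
x(z) = (29 + z)/(-6 + z) (x(z) = (z + 29)/(z - 6) = (29 + z)/(-6 + z))
(x(-22) - 833)*(-882) = ((29 - 22)/(-6 - 22) - 833)*(-882) = (7/(-28) - 833)*(-882) = (-1/28*7 - 833)*(-882) = (-1/4 - 833)*(-882) = -3333/4*(-882) = 1469853/2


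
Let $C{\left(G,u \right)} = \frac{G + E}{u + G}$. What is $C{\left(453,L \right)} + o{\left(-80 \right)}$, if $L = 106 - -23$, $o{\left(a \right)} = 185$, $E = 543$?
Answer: $\frac{18111}{97} \approx 186.71$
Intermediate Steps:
$L = 129$ ($L = 106 + 23 = 129$)
$C{\left(G,u \right)} = \frac{543 + G}{G + u}$ ($C{\left(G,u \right)} = \frac{G + 543}{u + G} = \frac{543 + G}{G + u}$)
$C{\left(453,L \right)} + o{\left(-80 \right)} = \frac{543 + 453}{453 + 129} + 185 = \frac{1}{582} \cdot 996 + 185 = \frac{166}{97} + 185 = \frac{18111}{97}$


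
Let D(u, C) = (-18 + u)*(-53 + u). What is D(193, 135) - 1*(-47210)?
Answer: 71710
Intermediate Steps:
D(u, C) = (-53 + u)*(-18 + u)
D(193, 135) - 1*(-47210) = (954 + 193**2 - 71*193) - 1*(-47210) = (954 + 37249 - 13703) + 47210 = 24500 + 47210 = 71710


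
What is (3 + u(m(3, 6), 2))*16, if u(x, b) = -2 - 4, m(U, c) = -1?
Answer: -48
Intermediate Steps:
u(x, b) = -6
(3 + u(m(3, 6), 2))*16 = (3 - 6)*16 = -3*16 = -48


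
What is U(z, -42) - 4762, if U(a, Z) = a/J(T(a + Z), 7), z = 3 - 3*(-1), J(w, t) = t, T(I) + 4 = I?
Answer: -33328/7 ≈ -4761.1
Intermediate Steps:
T(I) = -4 + I
z = 6 (z = 3 + 3 = 6)
U(a, Z) = a/7
U(z, -42) - 4762 = (1/7)*6 - 4762 = 6/7 - 4762 = -33328/7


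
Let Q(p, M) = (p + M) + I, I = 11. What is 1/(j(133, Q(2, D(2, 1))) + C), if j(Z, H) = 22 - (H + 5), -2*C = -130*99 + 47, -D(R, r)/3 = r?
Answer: 2/12837 ≈ 0.00015580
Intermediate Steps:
D(R, r) = -3*r
Q(p, M) = 11 + M + p (Q(p, M) = (p + M) + 11 = (M + p) + 11 = 11 + M + p)
C = 12823/2 (C = -(-130*99 + 47)/2 = -(-12870 + 47)/2 = -½*(-12823) = 12823/2 ≈ 6411.5)
j(Z, H) = 17 - H (j(Z, H) = 22 - (5 + H) = 22 + (-5 - H) = 17 - H)
1/(j(133, Q(2, D(2, 1))) + C) = 1/((17 - (11 - 3*1 + 2)) + 12823/2) = 1/((17 - (11 - 3 + 2)) + 12823/2) = 1/((17 - 1*10) + 12823/2) = 1/((17 - 10) + 12823/2) = 1/(7 + 12823/2) = 1/(12837/2) = 2/12837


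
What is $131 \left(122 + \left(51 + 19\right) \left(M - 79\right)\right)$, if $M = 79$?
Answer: $15982$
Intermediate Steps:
$131 \left(122 + \left(51 + 19\right) \left(M - 79\right)\right) = 131 \left(122 + \left(51 + 19\right) \left(79 - 79\right)\right) = 131 \left(122 + 70 \cdot 0\right) = 131 \left(122 + 0\right) = 131 \cdot 122 = 15982$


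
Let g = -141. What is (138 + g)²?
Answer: 9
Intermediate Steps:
(138 + g)² = (138 - 141)² = (-3)² = 9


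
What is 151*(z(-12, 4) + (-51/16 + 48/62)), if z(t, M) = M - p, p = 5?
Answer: -255643/496 ≈ -515.41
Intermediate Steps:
z(t, M) = -5 + M (z(t, M) = M - 1*5 = M - 5 = -5 + M)
151*(z(-12, 4) + (-51/16 + 48/62)) = 151*((-5 + 4) + (-51/16 + 48/62)) = 151*(-1 + (-51*1/16 + 48*(1/62))) = 151*(-1 + (-51/16 + 24/31)) = 151*(-1 - 1197/496) = 151*(-1693/496) = -255643/496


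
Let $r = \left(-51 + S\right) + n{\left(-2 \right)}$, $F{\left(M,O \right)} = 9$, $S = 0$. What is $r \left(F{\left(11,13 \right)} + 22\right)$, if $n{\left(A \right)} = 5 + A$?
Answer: $-1488$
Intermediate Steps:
$r = -48$ ($r = \left(-51 + 0\right) + \left(5 - 2\right) = -51 + 3 = -48$)
$r \left(F{\left(11,13 \right)} + 22\right) = - 48 \left(9 + 22\right) = \left(-48\right) 31 = -1488$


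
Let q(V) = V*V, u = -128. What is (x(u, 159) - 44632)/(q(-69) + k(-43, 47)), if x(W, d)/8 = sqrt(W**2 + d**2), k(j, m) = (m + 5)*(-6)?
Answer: -44632/4449 + 8*sqrt(41665)/4449 ≈ -9.6649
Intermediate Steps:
q(V) = V**2
k(j, m) = -30 - 6*m (k(j, m) = (5 + m)*(-6) = -30 - 6*m)
x(W, d) = 8*sqrt(W**2 + d**2)
(x(u, 159) - 44632)/(q(-69) + k(-43, 47)) = (8*sqrt((-128)**2 + 159**2) - 44632)/((-69)**2 + (-30 - 6*47)) = (8*sqrt(16384 + 25281) - 44632)/(4761 + (-30 - 282)) = (8*sqrt(41665) - 44632)/(4761 - 312) = (-44632 + 8*sqrt(41665))/4449 = (-44632 + 8*sqrt(41665))*(1/4449) = -44632/4449 + 8*sqrt(41665)/4449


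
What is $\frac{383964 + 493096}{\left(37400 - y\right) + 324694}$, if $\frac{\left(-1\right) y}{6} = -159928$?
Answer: $- \frac{438530}{298737} \approx -1.4679$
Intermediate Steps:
$y = 959568$ ($y = \left(-6\right) \left(-159928\right) = 959568$)
$\frac{383964 + 493096}{\left(37400 - y\right) + 324694} = \frac{383964 + 493096}{\left(37400 - 959568\right) + 324694} = \frac{877060}{\left(37400 - 959568\right) + 324694} = \frac{877060}{-922168 + 324694} = \frac{877060}{-597474} = 877060 \left(- \frac{1}{597474}\right) = - \frac{438530}{298737}$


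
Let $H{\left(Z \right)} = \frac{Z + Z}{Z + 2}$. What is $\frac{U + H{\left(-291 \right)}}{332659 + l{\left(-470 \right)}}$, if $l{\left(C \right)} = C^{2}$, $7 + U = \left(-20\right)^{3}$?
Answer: $- \frac{2313441}{159978551} \approx -0.014461$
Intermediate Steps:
$U = -8007$ ($U = -7 + \left(-20\right)^{3} = -7 - 8000 = -8007$)
$H{\left(Z \right)} = \frac{2 Z}{2 + Z}$
$\frac{U + H{\left(-291 \right)}}{332659 + l{\left(-470 \right)}} = \frac{-8007 + 2 \left(-291\right) \frac{1}{2 - 291}}{332659 + \left(-470\right)^{2}} = \frac{-8007 + 2 \left(-291\right) \frac{1}{-289}}{332659 + 220900} = \frac{-8007 + 2 \left(-291\right) \left(- \frac{1}{289}\right)}{553559} = \left(-8007 + \frac{582}{289}\right) \frac{1}{553559} = \left(- \frac{2313441}{289}\right) \frac{1}{553559} = - \frac{2313441}{159978551}$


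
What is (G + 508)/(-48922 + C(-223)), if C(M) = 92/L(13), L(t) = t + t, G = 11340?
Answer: -38506/158985 ≈ -0.24220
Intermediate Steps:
L(t) = 2*t
C(M) = 46/13 (C(M) = 92/((2*13)) = 92/26 = 92*(1/26) = 46/13)
(G + 508)/(-48922 + C(-223)) = (11340 + 508)/(-48922 + 46/13) = 11848/(-635940/13) = 11848*(-13/635940) = -38506/158985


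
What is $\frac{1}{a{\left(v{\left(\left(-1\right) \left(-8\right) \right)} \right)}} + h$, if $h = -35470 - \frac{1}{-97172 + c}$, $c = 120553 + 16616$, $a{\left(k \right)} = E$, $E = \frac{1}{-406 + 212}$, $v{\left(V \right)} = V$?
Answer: $- \frac{1426453009}{39997} \approx -35664.0$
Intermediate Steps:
$E = - \frac{1}{194}$ ($E = \frac{1}{-194} = - \frac{1}{194} \approx -0.0051546$)
$a{\left(k \right)} = - \frac{1}{194}$
$c = 137169$
$h = - \frac{1418693591}{39997}$ ($h = -35470 - \frac{1}{-97172 + 137169} = -35470 - \frac{1}{39997} = - \frac{1418693591}{39997} \approx -35470.0$)
$\frac{1}{a{\left(v{\left(\left(-1\right) \left(-8\right) \right)} \right)}} + h = \frac{1}{- \frac{1}{194}} - \frac{1418693591}{39997} = -194 - \frac{1418693591}{39997} = - \frac{1426453009}{39997}$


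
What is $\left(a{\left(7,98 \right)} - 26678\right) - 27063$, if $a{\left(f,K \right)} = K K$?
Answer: $-44137$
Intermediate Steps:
$a{\left(f,K \right)} = K^{2}$
$\left(a{\left(7,98 \right)} - 26678\right) - 27063 = \left(98^{2} - 26678\right) - 27063 = \left(9604 - 26678\right) - 27063 = -17074 - 27063 = -44137$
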